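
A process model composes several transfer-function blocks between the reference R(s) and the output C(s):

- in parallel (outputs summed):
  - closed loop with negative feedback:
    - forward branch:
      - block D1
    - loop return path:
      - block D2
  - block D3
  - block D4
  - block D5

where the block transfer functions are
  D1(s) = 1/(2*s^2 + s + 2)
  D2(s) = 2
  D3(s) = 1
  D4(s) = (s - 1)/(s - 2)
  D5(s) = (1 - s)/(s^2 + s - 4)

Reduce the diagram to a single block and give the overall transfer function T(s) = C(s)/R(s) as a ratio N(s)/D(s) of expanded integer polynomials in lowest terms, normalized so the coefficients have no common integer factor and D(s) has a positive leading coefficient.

Reducing step by step:

Step 1 - collapse the loop (D1 forward, D2 return) gives 1/(2*s^2 + s + 4)
Step 2 - sum the parallel branches [D1/(1+D1*D2)], D3, D4, D5: this yields T(s), and no further normalization is needed

Answer: (4*s^5 - 2*s^4 - 9*s^3 + 3*s^2 - 28*s + 48)/(2*s^5 - s^4 - 9*s^3 + 6*s^2 - 16*s + 32)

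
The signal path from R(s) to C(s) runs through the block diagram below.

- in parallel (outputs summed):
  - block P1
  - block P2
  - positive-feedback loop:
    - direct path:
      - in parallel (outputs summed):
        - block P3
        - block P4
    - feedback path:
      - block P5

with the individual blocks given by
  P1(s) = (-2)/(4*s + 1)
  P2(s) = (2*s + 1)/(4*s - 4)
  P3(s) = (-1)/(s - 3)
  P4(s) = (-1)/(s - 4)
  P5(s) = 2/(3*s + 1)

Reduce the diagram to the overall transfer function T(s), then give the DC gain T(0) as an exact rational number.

First reduce the diagram to T(s).

Step 1: sum the parallel branches P3, P4 = (7 - 2*s)/(s^2 - 7*s + 12)
Step 2: apply the feedback formula to (P3+P4), P5 = (-6*s^2 + 19*s + 7)/(3*s^3 - 20*s^2 + 33*s - 2)
Step 3: sum the parallel branches P1, P2, [(P3+P4)/(1-(P3+P4)*P5)] = (24*s^5 - 262*s^4 + 707*s^3 - 354*s^2 + 141*s - 46)/(48*s^5 - 356*s^4 + 756*s^3 - 348*s^2 - 108*s + 8)
That last expression is T(s); at s = 0 only the constant terms survive, so T(0) = -46/8 = -23/4.

Answer: -23/4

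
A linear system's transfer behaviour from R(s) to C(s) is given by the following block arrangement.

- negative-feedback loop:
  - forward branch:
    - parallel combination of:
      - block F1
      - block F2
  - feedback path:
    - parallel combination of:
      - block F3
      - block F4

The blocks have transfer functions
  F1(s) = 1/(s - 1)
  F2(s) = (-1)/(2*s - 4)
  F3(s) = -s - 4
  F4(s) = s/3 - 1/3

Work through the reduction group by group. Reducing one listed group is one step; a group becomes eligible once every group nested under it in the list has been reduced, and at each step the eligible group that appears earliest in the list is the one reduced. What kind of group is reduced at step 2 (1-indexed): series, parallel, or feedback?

(1) combine F1, F2 in parallel
(2) reduce the parallel group F3, F4
(3) close the feedback loop around (F1+F2), (F3+F4)
At step 2 the group reduced is parallel.

Answer: parallel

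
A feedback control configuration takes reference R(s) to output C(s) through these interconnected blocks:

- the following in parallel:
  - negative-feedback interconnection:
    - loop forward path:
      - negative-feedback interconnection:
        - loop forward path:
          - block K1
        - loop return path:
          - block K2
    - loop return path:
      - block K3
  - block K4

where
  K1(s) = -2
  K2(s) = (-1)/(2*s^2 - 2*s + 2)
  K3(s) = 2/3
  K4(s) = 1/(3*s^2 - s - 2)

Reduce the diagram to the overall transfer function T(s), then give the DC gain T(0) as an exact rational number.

Answer: -7/2

Working:
1. reduce the feedback loop with forward K1 and return K2: (-2*s^2 + 2*s - 2)/(s^2 - s + 2)
2. reduce the feedback loop with forward [K1/(1+K1*K2)] and return K3: (6*s^2 - 6*s + 6)/(s^2 - s - 2)
3. add [[K1/(1+K1*K2)]/(1+[K1/(1+K1*K2)]*K3)], K4 (parallel): (18*s^4 - 24*s^3 + 13*s^2 + 5*s - 14)/(3*s^4 - 4*s^3 - 7*s^2 + 4*s + 4)
DC gain: substitute s = 0 into T(s) from step 3: T(0) = -14/4 = -7/2.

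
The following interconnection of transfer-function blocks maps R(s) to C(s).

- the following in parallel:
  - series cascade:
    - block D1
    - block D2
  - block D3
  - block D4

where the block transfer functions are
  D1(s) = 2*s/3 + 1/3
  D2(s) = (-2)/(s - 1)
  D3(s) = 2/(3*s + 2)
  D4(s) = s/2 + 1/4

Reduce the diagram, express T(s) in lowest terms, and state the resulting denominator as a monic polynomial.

Step 1: reduce the series chain D1, D2, giving (-4*s - 2)/(3*s - 3)
Step 2: reduce the parallel group (D1*D2), D3, D4, giving (18*s^3 - 45*s^2 - 47*s - 46)/(36*s^2 - 12*s - 24)
T(s) is the step-2 result (common factors already cancelled). Leading coefficient of the denominator: 36. Divide through by 36 for the monic polynomial.

Answer: s^2 - s/3 - 2/3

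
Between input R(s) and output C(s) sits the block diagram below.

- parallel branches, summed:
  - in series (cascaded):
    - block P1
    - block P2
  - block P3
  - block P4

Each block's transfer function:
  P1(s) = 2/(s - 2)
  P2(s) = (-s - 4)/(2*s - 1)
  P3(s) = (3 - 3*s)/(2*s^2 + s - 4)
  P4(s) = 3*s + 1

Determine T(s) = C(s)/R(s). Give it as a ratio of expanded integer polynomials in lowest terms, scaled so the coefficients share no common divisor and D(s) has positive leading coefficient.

Step 1: cascade P1, P2 -> (-2*s - 8)/(2*s^2 - 5*s + 2)
Step 2: reduce the parallel group (P1*P2), P3, P4, which is the overall transfer function T(s) = C(s)/R(s) in lowest terms

Hence the answer: (12*s^5 - 20*s^4 - 45*s^3 + 60*s^2 - 23*s + 30)/(4*s^4 - 8*s^3 - 9*s^2 + 22*s - 8)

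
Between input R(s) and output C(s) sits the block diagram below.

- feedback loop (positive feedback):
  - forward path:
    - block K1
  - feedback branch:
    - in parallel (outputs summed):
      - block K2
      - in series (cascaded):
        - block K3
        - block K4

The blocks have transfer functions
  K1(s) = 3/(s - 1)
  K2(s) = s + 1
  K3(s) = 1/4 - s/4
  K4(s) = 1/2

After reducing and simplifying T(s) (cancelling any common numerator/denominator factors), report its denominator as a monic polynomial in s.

Answer: s + 35/13

Working:
1. series reduction of K3, K4 -> 1/8 - s/8
2. parallel reduction of K2, (K3*K4) -> 7*s/8 + 9/8
3. feedback reduction of K1, (K2+(K3*K4)) -> (-24)/(13*s + 35)
No further cancellation is possible in the step-3 result, so that is T(s). Its denominator becomes monic after dividing by the leading coefficient 13.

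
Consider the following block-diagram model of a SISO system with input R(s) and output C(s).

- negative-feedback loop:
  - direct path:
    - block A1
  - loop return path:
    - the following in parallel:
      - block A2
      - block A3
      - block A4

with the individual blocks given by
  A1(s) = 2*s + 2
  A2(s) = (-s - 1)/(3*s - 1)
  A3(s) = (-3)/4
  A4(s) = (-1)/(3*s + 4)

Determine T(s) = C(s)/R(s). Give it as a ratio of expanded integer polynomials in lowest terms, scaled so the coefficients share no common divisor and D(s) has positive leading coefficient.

1. parallel reduction of A2, A3, A4: (-39*s^2 - 67*s)/(36*s^2 + 36*s - 16)
2. collapse the loop (A1 forward, (A2+A3+A4) return) - this is the overall T(s), already in the required normalized form

Therefore the answer is (-36*s^3 - 72*s^2 - 20*s + 16)/(39*s^3 + 88*s^2 + 49*s + 8).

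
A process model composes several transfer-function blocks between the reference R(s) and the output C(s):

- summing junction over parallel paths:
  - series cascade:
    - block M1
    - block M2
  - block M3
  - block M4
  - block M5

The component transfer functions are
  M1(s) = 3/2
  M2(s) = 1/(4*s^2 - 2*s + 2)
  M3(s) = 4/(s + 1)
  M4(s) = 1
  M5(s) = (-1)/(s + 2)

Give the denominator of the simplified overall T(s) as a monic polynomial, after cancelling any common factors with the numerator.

[1] multiply M1, M2 (series) = 3/(8*s^2 - 4*s + 4)
[2] add (M1*M2), M3, M4, M5 (parallel) = (8*s^4 + 44*s^3 + 55*s^2 - 3*s + 42)/(8*s^4 + 20*s^3 + 8*s^2 + 4*s + 8)
T(s) is the step-2 result (common factors already cancelled). Leading coefficient of the denominator: 8. Divide through by 8 for the monic polynomial.

Therefore the answer is s^4 + 5*s^3/2 + s^2 + s/2 + 1.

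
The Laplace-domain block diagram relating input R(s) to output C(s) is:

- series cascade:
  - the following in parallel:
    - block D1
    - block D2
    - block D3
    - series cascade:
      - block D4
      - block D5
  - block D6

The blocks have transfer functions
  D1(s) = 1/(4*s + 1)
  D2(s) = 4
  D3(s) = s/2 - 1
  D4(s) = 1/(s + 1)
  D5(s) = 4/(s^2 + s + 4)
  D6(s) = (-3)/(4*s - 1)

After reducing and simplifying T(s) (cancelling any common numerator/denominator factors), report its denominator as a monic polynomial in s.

Step 1 - reduce the series chain D4, D5, giving 4/(s^3 + 2*s^2 + 5*s + 4)
Step 2 - combine D1, D2, D3, (D4*D5) in parallel, giving (4*s^5 + 33*s^4 + 78*s^3 + 157*s^2 + 172*s + 40)/(8*s^4 + 18*s^3 + 44*s^2 + 42*s + 8)
Step 3 - reduce the series chain (D1+D2+D3+(D4*D5)), D6, giving (-12*s^5 - 99*s^4 - 234*s^3 - 471*s^2 - 516*s - 120)/(32*s^5 + 64*s^4 + 158*s^3 + 124*s^2 - 10*s - 8)
Step 3 gives the fully reduced T(s), with no common factor left to cancel. The denominator's leading coefficient is 32, so divide each of its coefficients by 32 to get the monic form.

Therefore the answer is s^5 + 2*s^4 + 79*s^3/16 + 31*s^2/8 - 5*s/16 - 1/4.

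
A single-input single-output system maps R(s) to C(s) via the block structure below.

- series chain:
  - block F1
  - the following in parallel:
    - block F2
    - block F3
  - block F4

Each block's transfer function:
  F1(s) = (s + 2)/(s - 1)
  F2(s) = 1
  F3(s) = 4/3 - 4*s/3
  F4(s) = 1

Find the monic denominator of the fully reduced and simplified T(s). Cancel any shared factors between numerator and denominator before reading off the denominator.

Step 1: add F2, F3 (parallel) -> 7/3 - 4*s/3
Step 2: cascade F1, (F2+F3), F4 -> (-4*s^2 - s + 14)/(3*s - 3)
The result of step 2 is T(s) in lowest terms. Its denominator has leading coefficient 3; dividing the denominator through by 3 makes it monic.

Answer: s - 1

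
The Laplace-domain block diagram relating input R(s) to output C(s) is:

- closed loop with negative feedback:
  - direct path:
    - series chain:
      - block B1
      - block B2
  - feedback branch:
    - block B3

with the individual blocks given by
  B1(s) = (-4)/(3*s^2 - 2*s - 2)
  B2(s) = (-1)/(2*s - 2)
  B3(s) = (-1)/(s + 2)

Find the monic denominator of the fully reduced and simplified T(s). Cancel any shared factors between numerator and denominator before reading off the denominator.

Step 1: multiply B1, B2 (series) gives 2/(3*s^3 - 5*s^2 + 2)
Step 2: feedback reduction of (B1*B2), B3 gives (2*s + 4)/(3*s^4 + s^3 - 10*s^2 + 2*s + 2)
The result of step 2 is T(s) in lowest terms. Its denominator has leading coefficient 3; dividing the denominator through by 3 makes it monic.

Answer: s^4 + s^3/3 - 10*s^2/3 + 2*s/3 + 2/3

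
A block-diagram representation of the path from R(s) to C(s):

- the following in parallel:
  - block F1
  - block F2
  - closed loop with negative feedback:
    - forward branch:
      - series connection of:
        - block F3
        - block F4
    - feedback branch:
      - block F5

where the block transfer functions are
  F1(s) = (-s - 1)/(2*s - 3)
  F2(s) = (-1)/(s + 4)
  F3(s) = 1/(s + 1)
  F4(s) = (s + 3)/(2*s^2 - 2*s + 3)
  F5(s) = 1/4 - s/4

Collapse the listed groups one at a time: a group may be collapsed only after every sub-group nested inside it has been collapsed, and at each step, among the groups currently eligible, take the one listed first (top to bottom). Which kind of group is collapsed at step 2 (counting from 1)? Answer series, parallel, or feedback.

The answer is feedback.

Reasoning:
Step 1: reduce the series chain F3, F4
Step 2: apply the feedback formula to (F3*F4), F5
Step 3: reduce the parallel group F1, F2, [(F3*F4)/(1+(F3*F4)*F5)]
So the answer for step 2 is feedback.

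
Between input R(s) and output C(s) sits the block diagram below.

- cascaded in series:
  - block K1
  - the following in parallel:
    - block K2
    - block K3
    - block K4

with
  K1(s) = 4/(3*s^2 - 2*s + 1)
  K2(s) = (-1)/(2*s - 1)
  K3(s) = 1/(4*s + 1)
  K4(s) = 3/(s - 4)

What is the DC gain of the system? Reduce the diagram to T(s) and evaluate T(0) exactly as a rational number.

Step 1: reduce the parallel group K2, K3, K4, giving (22*s^2 + 5)/(8*s^3 - 34*s^2 + 7*s + 4)
Step 2: multiply K1, (K2+K3+K4) (series), giving (88*s^2 + 20)/(24*s^5 - 118*s^4 + 97*s^3 - 36*s^2 - s + 4)
That last expression is T(s); at s = 0 only the constant terms survive, so T(0) = 20/4 = 5.

Final answer: 5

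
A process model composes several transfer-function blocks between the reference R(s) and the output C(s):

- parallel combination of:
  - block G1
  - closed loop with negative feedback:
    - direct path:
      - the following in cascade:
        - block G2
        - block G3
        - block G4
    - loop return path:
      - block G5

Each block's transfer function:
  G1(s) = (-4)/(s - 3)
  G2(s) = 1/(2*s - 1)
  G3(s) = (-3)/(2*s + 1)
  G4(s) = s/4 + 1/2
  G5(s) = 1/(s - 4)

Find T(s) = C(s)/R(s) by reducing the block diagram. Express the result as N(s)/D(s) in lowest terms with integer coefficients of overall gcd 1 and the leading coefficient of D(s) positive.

Step 1: series reduction of G2, G3, G4; result (-3*s - 6)/(16*s^2 - 4)
Step 2: collapse the loop ((G2*G3*G4) forward, G5 return); result (-3*s^2 + 6*s + 24)/(16*s^3 - 64*s^2 - 7*s + 10)
Step 3: sum the parallel branches G1, [(G2*G3*G4)/(1+(G2*G3*G4)*G5)] - this is the overall T(s), already in the required normalized form

Therefore the answer is (-67*s^3 + 271*s^2 + 34*s - 112)/(16*s^4 - 112*s^3 + 185*s^2 + 31*s - 30).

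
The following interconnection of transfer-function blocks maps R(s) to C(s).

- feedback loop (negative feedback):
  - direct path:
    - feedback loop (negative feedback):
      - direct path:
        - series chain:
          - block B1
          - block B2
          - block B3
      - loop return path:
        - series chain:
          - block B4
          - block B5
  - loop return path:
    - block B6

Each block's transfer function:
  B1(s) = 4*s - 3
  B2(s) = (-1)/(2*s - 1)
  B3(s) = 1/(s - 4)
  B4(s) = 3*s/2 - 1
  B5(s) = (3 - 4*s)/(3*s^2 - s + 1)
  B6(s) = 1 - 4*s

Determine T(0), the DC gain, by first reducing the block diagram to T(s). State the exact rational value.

First reduce the diagram to T(s).

Step 1: reduce the series chain B1, B2, B3 gives (3 - 4*s)/(2*s^2 - 9*s + 4)
Step 2: combine B4, B5 in series gives (-12*s^2 + 17*s - 6)/(6*s^2 - 2*s + 2)
Step 3: reduce the feedback loop with forward (B1*B2*B3) and return (B4*B5) gives (-24*s^3 + 26*s^2 - 14*s + 6)/(12*s^4 - 10*s^3 - 58*s^2 + 49*s - 10)
Step 4: feedback reduction of [(B1*B2*B3)/(1+(B1*B2*B3)*(B4*B5))], B6 gives (-24*s^3 + 26*s^2 - 14*s + 6)/(108*s^4 - 138*s^3 + 24*s^2 + 11*s - 4)
That last expression is T(s); at s = 0 only the constant terms survive, so T(0) = 6/(-4) = -3/2.

Answer: -3/2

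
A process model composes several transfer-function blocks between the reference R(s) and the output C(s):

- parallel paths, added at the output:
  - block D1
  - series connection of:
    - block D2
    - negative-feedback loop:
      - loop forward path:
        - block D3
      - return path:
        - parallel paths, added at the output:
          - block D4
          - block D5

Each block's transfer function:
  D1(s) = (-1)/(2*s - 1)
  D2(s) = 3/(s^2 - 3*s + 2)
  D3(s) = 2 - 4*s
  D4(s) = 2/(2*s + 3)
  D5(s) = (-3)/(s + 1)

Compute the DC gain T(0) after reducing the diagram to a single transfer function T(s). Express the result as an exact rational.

The answer is 2/11.

Reasoning:
Step 1: reduce the parallel group D4, D5: (-4*s - 7)/(2*s^2 + 5*s + 3)
Step 2: close the feedback loop around D3, (D4+D5): (-8*s^3 - 16*s^2 - 2*s + 6)/(18*s^2 + 25*s - 11)
Step 3: multiply D2, [D3/(1+D3*(D4+D5))] (series): (-24*s^3 - 48*s^2 - 6*s + 18)/(18*s^4 - 29*s^3 - 50*s^2 + 83*s - 22)
Step 4: add D1, (D2*[D3/(1+D3*(D4+D5))]) (parallel): (-66*s^4 - 43*s^3 + 86*s^2 - 41*s + 4)/(36*s^5 - 76*s^4 - 71*s^3 + 216*s^2 - 127*s + 22)
DC gain: substitute s = 0 into T(s) from step 4: T(0) = 4/22 = 2/11.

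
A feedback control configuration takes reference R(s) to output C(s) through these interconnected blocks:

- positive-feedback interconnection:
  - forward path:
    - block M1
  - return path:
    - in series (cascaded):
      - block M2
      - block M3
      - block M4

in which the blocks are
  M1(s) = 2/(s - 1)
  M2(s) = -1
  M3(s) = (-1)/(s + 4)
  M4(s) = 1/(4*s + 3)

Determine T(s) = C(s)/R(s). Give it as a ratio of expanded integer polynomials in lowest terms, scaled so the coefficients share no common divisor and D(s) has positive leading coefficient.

[1] series reduction of M2, M3, M4 = 1/(4*s^2 + 19*s + 12)
[2] apply the feedback formula to M1, (M2*M3*M4), which is the overall transfer function T(s) = C(s)/R(s) in lowest terms

Therefore the answer is (8*s^2 + 38*s + 24)/(4*s^3 + 15*s^2 - 7*s - 14).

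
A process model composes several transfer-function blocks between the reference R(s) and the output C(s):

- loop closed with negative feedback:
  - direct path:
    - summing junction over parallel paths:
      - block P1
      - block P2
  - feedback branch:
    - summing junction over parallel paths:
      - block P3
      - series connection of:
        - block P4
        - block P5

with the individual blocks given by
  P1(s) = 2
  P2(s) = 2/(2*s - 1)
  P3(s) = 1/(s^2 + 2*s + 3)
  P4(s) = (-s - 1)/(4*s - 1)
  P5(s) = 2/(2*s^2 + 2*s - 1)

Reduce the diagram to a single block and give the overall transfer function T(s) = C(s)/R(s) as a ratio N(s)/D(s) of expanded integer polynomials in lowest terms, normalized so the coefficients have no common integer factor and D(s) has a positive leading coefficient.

The answer is (32*s^6 + 88*s^5 + 120*s^4 + 28*s^3 - 64*s^2 + 12*s)/(16*s^6 + 36*s^5 + 62*s^4 - 16*s^3 - 103*s^2 + 2*s - 3).

Reasoning:
Step 1. sum the parallel branches P1, P2 gives (4*s)/(2*s - 1)
Step 2. series reduction of P4, P5 gives (-2*s - 2)/(8*s^3 + 6*s^2 - 6*s + 1)
Step 3. sum the parallel branches P3, (P4*P5) gives (6*s^3 - 16*s - 5)/(8*s^5 + 22*s^4 + 30*s^3 + 7*s^2 - 16*s + 3)
Step 4. reduce the feedback loop with forward (P1+P2) and return (P3+(P4*P5)), giving the overall T(s)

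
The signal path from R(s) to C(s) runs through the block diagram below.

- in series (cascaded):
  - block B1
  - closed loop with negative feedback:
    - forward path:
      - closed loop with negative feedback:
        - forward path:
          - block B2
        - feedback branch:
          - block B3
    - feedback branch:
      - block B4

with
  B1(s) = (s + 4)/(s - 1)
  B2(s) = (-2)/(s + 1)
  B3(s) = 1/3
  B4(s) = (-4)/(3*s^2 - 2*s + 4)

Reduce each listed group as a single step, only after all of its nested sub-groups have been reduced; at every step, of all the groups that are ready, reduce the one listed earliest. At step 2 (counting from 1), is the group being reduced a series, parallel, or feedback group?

Reducing step by step:

Step 1. close the feedback loop around B2, B3
Step 2. reduce the feedback loop with forward [B2/(1+B2*B3)] and return B4
Step 3. combine B1, [[B2/(1+B2*B3)]/(1+[B2/(1+B2*B3)]*B4)] in series
The group at step 2 is a feedback group.

Answer: feedback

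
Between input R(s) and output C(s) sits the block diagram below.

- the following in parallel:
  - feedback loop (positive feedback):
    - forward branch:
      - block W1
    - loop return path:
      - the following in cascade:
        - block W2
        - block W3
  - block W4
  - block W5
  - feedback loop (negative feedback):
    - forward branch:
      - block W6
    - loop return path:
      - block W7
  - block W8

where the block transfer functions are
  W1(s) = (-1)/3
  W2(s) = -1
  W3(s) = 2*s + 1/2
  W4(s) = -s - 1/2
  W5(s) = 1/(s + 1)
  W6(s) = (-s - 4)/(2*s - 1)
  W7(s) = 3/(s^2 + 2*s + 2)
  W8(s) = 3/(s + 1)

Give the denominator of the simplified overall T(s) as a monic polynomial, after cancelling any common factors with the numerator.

Step 1 - cascade W2, W3 gives -2*s - 1/2
Step 2 - close the feedback loop around W1, (W2*W3) gives 2/(4*s - 5)
Step 3 - reduce the feedback loop with forward W6 and return W7 gives (-s^3 - 6*s^2 - 10*s - 8)/(2*s^3 + 3*s^2 - s - 14)
Step 4 - combine [W1/(1-W1*(W2*W3))], W4, W5, [W6/(1+W6*W7)], W8 in parallel gives (-16*s^6 - 36*s^5 + 50*s^4 + 135*s^3 - 96*s^2 - 511*s + 514)/(16*s^5 + 20*s^4 - 34*s^3 - 140*s^2 + 38*s + 140)
Step 4 gives the fully reduced T(s), with no common factor left to cancel. The denominator's leading coefficient is 16, so divide each of its coefficients by 16 to get the monic form.

Answer: s^5 + 5*s^4/4 - 17*s^3/8 - 35*s^2/4 + 19*s/8 + 35/4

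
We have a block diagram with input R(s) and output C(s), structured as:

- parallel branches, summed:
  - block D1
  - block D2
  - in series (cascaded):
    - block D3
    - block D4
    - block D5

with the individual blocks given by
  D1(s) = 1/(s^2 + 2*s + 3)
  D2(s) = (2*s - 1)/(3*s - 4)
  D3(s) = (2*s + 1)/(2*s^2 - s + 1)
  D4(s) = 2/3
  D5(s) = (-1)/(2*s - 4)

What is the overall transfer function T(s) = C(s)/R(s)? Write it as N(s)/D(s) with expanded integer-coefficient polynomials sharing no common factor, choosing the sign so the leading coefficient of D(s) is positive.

[1] multiply D3, D4, D5 (series) = (-2*s - 1)/(6*s^3 - 15*s^2 + 9*s - 6)
[2] reduce the parallel group D1, D2, (D3*D4*D5), which is the overall transfer function T(s) = C(s)/R(s) in lowest terms

Therefore the answer is (12*s^6 - 12*s^5 + 9*s^4 - 139*s^3 + 146*s^2 - 82*s + 54)/(18*s^6 - 33*s^5 + 3*s^4 - 87*s^3 + 177*s^2 - 114*s + 72).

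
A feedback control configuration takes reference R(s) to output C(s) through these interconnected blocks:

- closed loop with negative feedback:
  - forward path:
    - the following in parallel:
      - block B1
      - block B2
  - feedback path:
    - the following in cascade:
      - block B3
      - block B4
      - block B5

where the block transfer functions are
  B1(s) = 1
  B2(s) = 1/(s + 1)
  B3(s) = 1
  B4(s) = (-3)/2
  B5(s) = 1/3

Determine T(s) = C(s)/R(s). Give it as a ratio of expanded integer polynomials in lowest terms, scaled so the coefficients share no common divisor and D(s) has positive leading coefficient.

Reducing step by step:

Step 1 - parallel reduction of B1, B2 = (s + 2)/(s + 1)
Step 2 - cascade B3, B4, B5 = (-1)/2
Step 3 - collapse the loop ((B1+B2) forward, (B3*B4*B5) return), giving the overall T(s)

Answer: (2*s + 4)/s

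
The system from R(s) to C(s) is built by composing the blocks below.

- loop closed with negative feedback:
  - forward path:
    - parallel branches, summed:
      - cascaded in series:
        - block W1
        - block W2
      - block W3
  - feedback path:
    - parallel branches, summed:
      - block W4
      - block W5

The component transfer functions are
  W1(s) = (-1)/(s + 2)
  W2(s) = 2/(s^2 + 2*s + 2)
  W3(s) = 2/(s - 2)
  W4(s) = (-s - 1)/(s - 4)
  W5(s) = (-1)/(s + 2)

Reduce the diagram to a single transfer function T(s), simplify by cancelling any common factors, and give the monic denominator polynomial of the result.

Answer: s^6 - 2*s^5 - 30*s^4 - 58*s^3 - 12*s^2 + 52*s + 88

Working:
(1) reduce the series chain W1, W2; result (-2)/(s^3 + 4*s^2 + 6*s + 4)
(2) sum the parallel branches (W1*W2), W3; result (2*s^3 + 8*s^2 + 10*s + 12)/(s^4 + 2*s^3 - 2*s^2 - 8*s - 8)
(3) reduce the parallel group W4, W5; result (-s^2 - 4*s + 2)/(s^2 - 2*s - 8)
(4) close the feedback loop around ((W1*W2)+W3), (W4+W5); result (2*s^5 + 4*s^4 - 22*s^3 - 72*s^2 - 104*s - 96)/(s^6 - 2*s^5 - 30*s^4 - 58*s^3 - 12*s^2 + 52*s + 88)
That last expression is T(s), already simplified, and its denominator is already monic.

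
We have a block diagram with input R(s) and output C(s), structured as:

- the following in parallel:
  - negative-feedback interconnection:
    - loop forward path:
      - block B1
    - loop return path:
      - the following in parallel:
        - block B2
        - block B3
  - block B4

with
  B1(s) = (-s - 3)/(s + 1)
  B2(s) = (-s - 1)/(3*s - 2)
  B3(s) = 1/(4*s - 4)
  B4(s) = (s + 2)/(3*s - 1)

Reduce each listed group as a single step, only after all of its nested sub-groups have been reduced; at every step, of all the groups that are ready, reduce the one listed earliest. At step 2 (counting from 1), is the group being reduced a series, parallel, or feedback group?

[1] combine B2, B3 in parallel
[2] collapse the loop (B1 forward, (B2+B3) return)
[3] reduce the parallel group [B1/(1+B1*(B2+B3))], B4
So the answer for step 2 is feedback.

Therefore the answer is feedback.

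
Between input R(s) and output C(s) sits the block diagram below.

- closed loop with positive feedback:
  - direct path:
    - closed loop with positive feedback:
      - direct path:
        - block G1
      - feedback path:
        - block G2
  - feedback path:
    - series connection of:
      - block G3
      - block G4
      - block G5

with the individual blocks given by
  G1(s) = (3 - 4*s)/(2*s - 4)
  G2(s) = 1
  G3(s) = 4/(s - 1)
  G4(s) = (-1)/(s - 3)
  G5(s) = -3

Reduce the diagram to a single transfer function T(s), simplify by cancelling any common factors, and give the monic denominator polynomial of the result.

Step 1 - close the feedback loop around G1, G2 -> (3 - 4*s)/(6*s - 7)
Step 2 - reduce the series chain G3, G4, G5 -> 12/(s^2 - 4*s + 3)
Step 3 - reduce the feedback loop with forward [G1/(1-G1*G2)] and return (G3*G4*G5) -> (-4*s^3 + 19*s^2 - 24*s + 9)/(6*s^3 - 31*s^2 + 94*s - 57)
No further cancellation is possible in the step-3 result, so that is T(s). Its denominator becomes monic after dividing by the leading coefficient 6.

Answer: s^3 - 31*s^2/6 + 47*s/3 - 19/2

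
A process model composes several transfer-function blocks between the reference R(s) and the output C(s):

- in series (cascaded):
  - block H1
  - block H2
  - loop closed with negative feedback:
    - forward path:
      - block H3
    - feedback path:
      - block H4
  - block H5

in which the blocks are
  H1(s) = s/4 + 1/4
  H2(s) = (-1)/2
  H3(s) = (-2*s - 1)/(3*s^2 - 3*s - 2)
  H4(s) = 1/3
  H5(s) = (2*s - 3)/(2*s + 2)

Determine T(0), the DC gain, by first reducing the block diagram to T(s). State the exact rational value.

Step 1. feedback reduction of H3, H4: (-6*s - 3)/(9*s^2 - 11*s - 7)
Step 2. series reduction of H1, H2, [H3/(1+H3*H4)], H5: (12*s^2 - 12*s - 9)/(144*s^2 - 176*s - 112)
Evaluating the step-2 result (the overall T(s)) at s = 0 gives T(0) = -9/(-112) = 9/112.

Therefore the answer is 9/112.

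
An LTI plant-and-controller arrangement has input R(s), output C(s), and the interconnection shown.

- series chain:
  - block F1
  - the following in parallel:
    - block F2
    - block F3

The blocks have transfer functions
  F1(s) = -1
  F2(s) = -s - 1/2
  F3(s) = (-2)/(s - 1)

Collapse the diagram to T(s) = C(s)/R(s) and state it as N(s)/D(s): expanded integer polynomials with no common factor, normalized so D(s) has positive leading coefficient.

Step 1: parallel reduction of F2, F3 = (-2*s^2 + s - 3)/(2*s - 2)
Step 2: series reduction of F1, (F2+F3), which is the overall transfer function T(s) = C(s)/R(s) in lowest terms

Therefore the answer is (2*s^2 - s + 3)/(2*s - 2).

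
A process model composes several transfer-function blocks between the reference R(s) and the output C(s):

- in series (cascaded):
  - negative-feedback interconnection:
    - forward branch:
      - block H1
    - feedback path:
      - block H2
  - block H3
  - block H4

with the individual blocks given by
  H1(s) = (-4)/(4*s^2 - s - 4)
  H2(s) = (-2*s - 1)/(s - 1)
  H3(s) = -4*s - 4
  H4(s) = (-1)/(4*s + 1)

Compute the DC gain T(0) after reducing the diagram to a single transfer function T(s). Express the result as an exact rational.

(1) reduce the feedback loop with forward H1 and return H2 gives (4 - 4*s)/(4*s^3 - 5*s^2 + 5*s + 8)
(2) multiply [H1/(1+H1*H2)], H3, H4 (series) gives (16 - 16*s^2)/(16*s^4 - 16*s^3 + 15*s^2 + 37*s + 8)
The step-2 result is T(s). Setting s = 0: T(0) = 16/8 = 2.

Therefore the answer is 2.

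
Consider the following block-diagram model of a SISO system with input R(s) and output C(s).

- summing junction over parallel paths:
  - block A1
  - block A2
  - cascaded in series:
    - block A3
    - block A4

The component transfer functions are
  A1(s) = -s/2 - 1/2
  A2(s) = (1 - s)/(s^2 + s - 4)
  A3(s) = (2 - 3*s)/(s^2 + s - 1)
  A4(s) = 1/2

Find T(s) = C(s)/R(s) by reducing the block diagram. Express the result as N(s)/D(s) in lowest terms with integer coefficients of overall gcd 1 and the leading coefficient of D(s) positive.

First reduce the diagram to T(s).

[1] cascade A3, A4, giving (2 - 3*s)/(2*s^2 + 2*s - 2)
[2] sum the parallel branches A1, A2, (A3*A4): this yields T(s), and no further normalization is needed

Answer: (-s^5 - 3*s^4 - 3*s^3 + 8*s^2 + 19*s - 14)/(2*s^4 + 4*s^3 - 8*s^2 - 10*s + 8)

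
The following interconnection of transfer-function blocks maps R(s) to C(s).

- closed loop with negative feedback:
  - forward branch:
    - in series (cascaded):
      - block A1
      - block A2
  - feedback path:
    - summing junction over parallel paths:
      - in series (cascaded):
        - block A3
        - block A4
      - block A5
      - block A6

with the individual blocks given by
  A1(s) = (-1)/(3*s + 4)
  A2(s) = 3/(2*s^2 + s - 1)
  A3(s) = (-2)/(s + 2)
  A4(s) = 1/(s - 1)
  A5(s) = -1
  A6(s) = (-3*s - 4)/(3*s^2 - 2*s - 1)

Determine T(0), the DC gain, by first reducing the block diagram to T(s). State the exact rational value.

(1) cascade A1, A2, giving (-3)/(6*s^3 + 11*s^2 + s - 4)
(2) combine A3, A4 in series, giving (-2)/(s^2 + s - 2)
(3) sum the parallel branches (A3*A4), A5, A6, giving (-3*s^3 - 7*s^2 - 11*s - 8)/(3*s^3 + 4*s^2 - 5*s - 2)
(4) close the feedback loop around (A1*A2), ((A3*A4)+A5+A6), giving (-9*s^3 - 12*s^2 + 15*s + 6)/(18*s^6 + 57*s^5 + 17*s^4 - 66*s^3 - 22*s^2 + 51*s + 32)
Evaluating the step-4 result (the overall T(s)) at s = 0 gives T(0) = 6/32 = 3/16.

Final answer: 3/16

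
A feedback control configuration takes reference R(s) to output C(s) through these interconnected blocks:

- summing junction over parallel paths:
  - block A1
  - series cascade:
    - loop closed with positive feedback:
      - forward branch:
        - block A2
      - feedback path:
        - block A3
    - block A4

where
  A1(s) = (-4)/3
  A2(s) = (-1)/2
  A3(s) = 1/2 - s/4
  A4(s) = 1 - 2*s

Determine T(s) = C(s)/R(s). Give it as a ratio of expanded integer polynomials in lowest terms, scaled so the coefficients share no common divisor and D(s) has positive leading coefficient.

Answer: (52 - 28*s)/(3*s - 30)

Working:
(1) close the feedback loop around A2, A3; result 4/(s - 10)
(2) reduce the series chain [A2/(1-A2*A3)], A4; result (4 - 8*s)/(s - 10)
(3) sum the parallel branches A1, ([A2/(1-A2*A3)]*A4), giving the overall T(s)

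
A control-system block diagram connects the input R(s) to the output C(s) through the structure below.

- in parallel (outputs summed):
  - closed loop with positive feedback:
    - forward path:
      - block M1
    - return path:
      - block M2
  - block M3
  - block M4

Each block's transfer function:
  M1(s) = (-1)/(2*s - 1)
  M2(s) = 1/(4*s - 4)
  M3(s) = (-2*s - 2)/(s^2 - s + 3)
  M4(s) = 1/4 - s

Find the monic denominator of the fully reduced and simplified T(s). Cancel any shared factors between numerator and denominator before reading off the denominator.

First reduce the diagram to T(s).

1. collapse the loop (M1 forward, M2 return); result (4 - 4*s)/(8*s^2 - 12*s + 5)
2. combine [M1/(1-M1*M2)], M3, M4 in parallel; result (-32*s^5 + 88*s^4 - 264*s^3 + 269*s^2 - 109*s + 23)/(32*s^4 - 80*s^3 + 164*s^2 - 164*s + 60)
The result of step 2 is T(s) in lowest terms. Its denominator has leading coefficient 32; dividing the denominator through by 32 makes it monic.

Answer: s^4 - 5*s^3/2 + 41*s^2/8 - 41*s/8 + 15/8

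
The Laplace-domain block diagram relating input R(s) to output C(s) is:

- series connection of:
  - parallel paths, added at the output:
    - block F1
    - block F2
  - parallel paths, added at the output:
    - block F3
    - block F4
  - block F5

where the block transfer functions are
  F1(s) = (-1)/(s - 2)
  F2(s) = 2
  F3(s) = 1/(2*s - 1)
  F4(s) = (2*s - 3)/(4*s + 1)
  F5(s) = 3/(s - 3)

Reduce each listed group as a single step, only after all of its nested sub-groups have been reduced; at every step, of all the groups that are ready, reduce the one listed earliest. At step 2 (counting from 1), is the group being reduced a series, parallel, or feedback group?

Reducing step by step:

Step 1. combine F1, F2 in parallel
Step 2. sum the parallel branches F3, F4
Step 3. reduce the series chain (F1+F2), (F3+F4), F5
So the answer for step 2 is parallel.

Answer: parallel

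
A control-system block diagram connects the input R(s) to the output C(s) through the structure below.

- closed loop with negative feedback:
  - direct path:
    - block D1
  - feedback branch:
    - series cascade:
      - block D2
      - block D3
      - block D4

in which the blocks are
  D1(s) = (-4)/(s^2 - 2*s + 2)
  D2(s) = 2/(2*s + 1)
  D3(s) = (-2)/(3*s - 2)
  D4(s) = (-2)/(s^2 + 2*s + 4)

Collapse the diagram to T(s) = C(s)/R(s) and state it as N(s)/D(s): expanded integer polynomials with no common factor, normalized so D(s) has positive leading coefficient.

Step 1 - series reduction of D2, D3, D4 gives 8/(6*s^4 + 11*s^3 + 20*s^2 - 8*s - 8)
Step 2 - reduce the feedback loop with forward D1 and return (D2*D3*D4); the result is T(s) itself (integer coefficients, no common factor, positive leading denominator coefficient)

Final answer: (-24*s^4 - 44*s^3 - 80*s^2 + 32*s + 32)/(6*s^6 - s^5 + 10*s^4 - 26*s^3 + 48*s^2 - 48)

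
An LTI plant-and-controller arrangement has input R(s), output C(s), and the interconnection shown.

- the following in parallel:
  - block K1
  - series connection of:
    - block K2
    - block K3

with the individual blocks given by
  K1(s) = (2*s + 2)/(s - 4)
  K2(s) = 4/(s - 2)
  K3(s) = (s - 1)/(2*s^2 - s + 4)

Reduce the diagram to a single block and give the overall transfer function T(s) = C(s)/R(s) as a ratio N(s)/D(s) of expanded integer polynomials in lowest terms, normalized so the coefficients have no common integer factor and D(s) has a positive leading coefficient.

Step 1. combine K2, K3 in series, giving (4*s - 4)/(2*s^3 - 5*s^2 + 6*s - 8)
Step 2. add K1, (K2*K3) (parallel): this yields T(s), and no further normalization is needed

Therefore the answer is (4*s^4 - 6*s^3 + 6*s^2 - 24*s)/(2*s^4 - 13*s^3 + 26*s^2 - 32*s + 32).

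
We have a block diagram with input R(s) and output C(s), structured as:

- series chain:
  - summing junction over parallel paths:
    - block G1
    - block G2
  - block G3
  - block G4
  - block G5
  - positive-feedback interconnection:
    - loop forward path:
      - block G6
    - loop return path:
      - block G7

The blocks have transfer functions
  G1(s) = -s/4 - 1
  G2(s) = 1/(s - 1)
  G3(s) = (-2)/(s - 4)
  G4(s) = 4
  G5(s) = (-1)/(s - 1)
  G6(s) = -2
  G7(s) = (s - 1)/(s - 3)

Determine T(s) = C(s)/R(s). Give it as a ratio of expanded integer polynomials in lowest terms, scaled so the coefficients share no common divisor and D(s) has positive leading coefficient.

1. parallel reduction of G1, G2: (-s^2 - 3*s + 8)/(4*s - 4)
2. collapse the loop (G6 forward, G7 return): (6 - 2*s)/(3*s - 5)
3. reduce the series chain (G1+G2), G3, G4, G5, [G6/(1-G6*G7)]: this yields T(s), and no further normalization is needed

Final answer: (4*s^3 - 68*s + 96)/(3*s^4 - 23*s^3 + 57*s^2 - 57*s + 20)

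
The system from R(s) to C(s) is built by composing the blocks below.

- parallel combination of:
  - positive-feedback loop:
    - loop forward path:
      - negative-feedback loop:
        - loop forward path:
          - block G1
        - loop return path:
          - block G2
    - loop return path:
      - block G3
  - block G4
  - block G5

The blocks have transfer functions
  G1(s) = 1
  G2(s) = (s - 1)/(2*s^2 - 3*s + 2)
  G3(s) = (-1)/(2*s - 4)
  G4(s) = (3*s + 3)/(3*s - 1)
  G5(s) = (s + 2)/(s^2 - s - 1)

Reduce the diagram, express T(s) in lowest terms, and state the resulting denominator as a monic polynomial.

Step 1. collapse the loop (G1 forward, G2 return) = (2*s^2 - 3*s + 2)/(2*s^2 - 2*s + 1)
Step 2. reduce the feedback loop with forward [G1/(1+G1*G2)] and return G3 = (4*s^3 - 14*s^2 + 16*s - 8)/(4*s^3 - 10*s^2 + 7*s - 2)
Step 3. add [[G1/(1+G1*G2)]/(1-[G1/(1+G1*G2)]*G3)], G4, G5 (parallel) = (24*s^6 - 76*s^5 + 83*s^4 - 51*s^3 + 23*s^2 - s + 2)/(12*s^6 - 46*s^5 + 53*s^4 - 10*s^3 - 16*s^2 + 11*s - 2)
No further cancellation is possible in the step-3 result, so that is T(s). Its denominator becomes monic after dividing by the leading coefficient 12.

Hence the answer: s^6 - 23*s^5/6 + 53*s^4/12 - 5*s^3/6 - 4*s^2/3 + 11*s/12 - 1/6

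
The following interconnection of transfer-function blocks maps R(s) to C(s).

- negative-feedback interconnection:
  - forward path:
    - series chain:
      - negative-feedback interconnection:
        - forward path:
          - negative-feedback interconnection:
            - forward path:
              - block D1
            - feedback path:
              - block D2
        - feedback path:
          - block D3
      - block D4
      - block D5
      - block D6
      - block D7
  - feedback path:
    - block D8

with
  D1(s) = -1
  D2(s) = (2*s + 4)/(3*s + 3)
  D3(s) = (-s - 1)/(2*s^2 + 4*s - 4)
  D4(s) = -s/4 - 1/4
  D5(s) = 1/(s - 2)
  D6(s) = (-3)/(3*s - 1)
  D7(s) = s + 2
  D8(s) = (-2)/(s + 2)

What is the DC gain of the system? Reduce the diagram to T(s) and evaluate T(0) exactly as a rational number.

First reduce the diagram to T(s).

Step 1: collapse the loop (D1 forward, D2 return); result (-3*s - 3)/(s - 1)
Step 2: reduce the feedback loop with forward [D1/(1+D1*D2)] and return D3; result (-6*s^3 - 18*s^2 + 12)/(2*s^3 + 5*s^2 - 2*s + 7)
Step 3: reduce the series chain [[D1/(1+D1*D2)]/(1+[D1/(1+D1*D2)]*D3)], D4, D5, D6, D7; result (-9*s^5 - 54*s^4 - 99*s^3 - 36*s^2 + 54*s + 36)/(12*s^5 + 2*s^4 - 74*s^3 + 90*s^2 - 106*s + 28)
Step 4: collapse the loop (([[D1/(1+D1*D2)]/(1+[D1/(1+D1*D2)]*D3)]*D4*D5*D6*D7) forward, D8 return); result (-9*s^5 - 54*s^4 - 99*s^3 - 36*s^2 + 54*s + 36)/(12*s^5 + 20*s^4 - 2*s^3 + 144*s^2 - 142*s - 8)
That last expression is T(s); at s = 0 only the constant terms survive, so T(0) = 36/(-8) = -9/2.

Answer: -9/2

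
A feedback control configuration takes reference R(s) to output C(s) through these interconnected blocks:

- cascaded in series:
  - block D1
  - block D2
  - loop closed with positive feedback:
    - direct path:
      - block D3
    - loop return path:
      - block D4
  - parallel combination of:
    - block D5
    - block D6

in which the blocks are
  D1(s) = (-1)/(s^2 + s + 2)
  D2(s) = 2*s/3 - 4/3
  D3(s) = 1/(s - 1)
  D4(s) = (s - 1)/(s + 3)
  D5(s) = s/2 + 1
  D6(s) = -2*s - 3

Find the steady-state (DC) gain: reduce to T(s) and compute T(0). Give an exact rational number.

Reducing step by step:

1. reduce the feedback loop with forward D3 and return D4, giving (s + 3)/(s^2 + s - 2)
2. add D5, D6 (parallel), giving -3*s/2 - 2
3. reduce the series chain D1, D2, [D3/(1-D3*D4)], (D5+D6), giving (3*s^3 + 7*s^2 - 14*s - 24)/(3*s^4 + 6*s^3 + 3*s^2 - 12)
DC gain: substitute s = 0 into T(s) from step 3: T(0) = -24/(-12) = 2.

Answer: 2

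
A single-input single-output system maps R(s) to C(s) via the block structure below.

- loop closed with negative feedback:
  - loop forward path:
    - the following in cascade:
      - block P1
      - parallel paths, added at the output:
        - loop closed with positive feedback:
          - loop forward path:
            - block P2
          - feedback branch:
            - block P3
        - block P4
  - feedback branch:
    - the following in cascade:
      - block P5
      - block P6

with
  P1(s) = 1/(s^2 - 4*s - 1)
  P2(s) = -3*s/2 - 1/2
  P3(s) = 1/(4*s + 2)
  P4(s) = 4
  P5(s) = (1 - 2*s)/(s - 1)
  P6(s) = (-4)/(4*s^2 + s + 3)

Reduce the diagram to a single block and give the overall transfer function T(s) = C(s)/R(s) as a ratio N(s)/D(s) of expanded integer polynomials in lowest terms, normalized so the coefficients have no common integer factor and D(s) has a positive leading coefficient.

Step 1 - reduce the feedback loop with forward P2 and return P3 gives (-12*s^2 - 10*s - 2)/(11*s + 5)
Step 2 - add [P2/(1-P2*P3)], P4 (parallel) gives (-12*s^2 + 34*s + 18)/(11*s + 5)
Step 3 - reduce the series chain P1, ([P2/(1-P2*P3)]+P4) gives (-12*s^2 + 34*s + 18)/(11*s^3 - 39*s^2 - 31*s - 5)
Step 4 - multiply P5, P6 (series) gives (8*s - 4)/(4*s^3 - 3*s^2 + 2*s - 3)
Step 5 - collapse the loop ((P1*([P2/(1-P2*P3)]+P4)) forward, (P5*P6) return), giving the overall T(s)

Hence the answer: (-48*s^5 + 172*s^4 - 54*s^3 + 50*s^2 - 66*s - 54)/(44*s^6 - 189*s^5 + 15*s^4 - 134*s^3 + 390*s^2 + 91*s - 57)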